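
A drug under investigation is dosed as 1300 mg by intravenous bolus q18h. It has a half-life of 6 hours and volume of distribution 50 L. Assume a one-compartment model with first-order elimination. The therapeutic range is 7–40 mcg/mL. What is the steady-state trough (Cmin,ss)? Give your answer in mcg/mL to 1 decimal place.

3.7 mcg/mL

The dosing interval is 3 half-lives, so f = 2^(−3) = 0.125.
At steady state, R = 1/(1 − 0.125) = 8/7.
Single-dose peak C₀ = D/Vd = 1300/50 = 26 mcg/mL.
Steady-state peak Cmax,ss = C₀·R = 26 × 8/7 ≈ 29.714 mcg/mL.
Steady-state trough Cmin,ss = Cmax,ss·f ≈ 29.714 × 0.125 ≈ 3.714 mcg/mL.
Trough 3.7 mcg/mL vs MEC 7 mcg/mL: subtherapeutic.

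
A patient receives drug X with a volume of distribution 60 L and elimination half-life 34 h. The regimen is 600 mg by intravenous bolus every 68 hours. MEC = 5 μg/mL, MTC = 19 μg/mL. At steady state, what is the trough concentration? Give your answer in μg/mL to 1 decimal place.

3.3 μg/mL

The dosing interval is 2 half-lives, so f = 2^(−2) = 0.25.
Accumulation ratio R = 1/(1 − f) = 1/0.75 = 4/3.
Single-dose peak C₀ = D/Vd = 600/60 = 10 μg/mL.
Steady-state peak Cmax,ss = C₀·R = 10 × 4/3 ≈ 13.333 μg/mL.
Steady-state trough Cmin,ss = Cmax,ss·f ≈ 13.333 × 0.25 ≈ 3.333 μg/mL.
Trough 3.3 μg/mL vs MEC 5 μg/mL: subtherapeutic.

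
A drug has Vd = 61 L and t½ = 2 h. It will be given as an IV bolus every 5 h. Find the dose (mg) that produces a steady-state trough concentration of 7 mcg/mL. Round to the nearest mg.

τ/t½ = 5/2 ≈ 2.5, so f = (1/2)^(5/2) ≈ 0.176777.
Cmin,ss = (D/Vd)·f/(1−f), so D = Cmin,ss·Vd·(1−f)/f.
D = 7 × 61 × (1−f)/f ≈ 7 × 61 × 4.65684 ≈ 1988.47 mg.

1988 mg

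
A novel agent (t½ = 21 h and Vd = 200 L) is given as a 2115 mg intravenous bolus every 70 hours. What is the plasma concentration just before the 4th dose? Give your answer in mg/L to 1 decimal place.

1.2 mg/L

f = (1/2)^(τ/t½) = (1/2)^(70/21) ≈ 0.0992.
C₀ = D/Vd = 2115/200 ≈ 10.575 mg/L.
Before the 4th dose, 3 doses have been given. Superposition: Cmin = C₀·(f + f² + … + f^3).
≈ 10.575 × (0.0992 + 0.0098 + 0.0010) ≈ 10.575 × 0.1100 ≈ 1.163 mg/L.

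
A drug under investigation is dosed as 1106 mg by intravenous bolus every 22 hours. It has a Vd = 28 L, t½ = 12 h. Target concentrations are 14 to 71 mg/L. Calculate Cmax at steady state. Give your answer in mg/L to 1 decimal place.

k = ln2/t½ = ln2/12 ≈ 0.057762 h⁻¹; fraction remaining f = e^(−kτ) = e^(−0.057762×22) ≈ 0.2806.
At steady state, accumulation factor R = 1/(1 − e^(−kτ)) ≈ 1.3900.
Single-dose peak C₀ = D/Vd = 1106/28 ≈ 39.500 mg/L.
Cmax,ss = C₀/(1 − f) ≈ 39.500/0.7194 ≈ 54.907 mg/L.
Peak 54.9 mg/L vs MTC 71 mg/L: below toxic threshold.

54.9 mg/L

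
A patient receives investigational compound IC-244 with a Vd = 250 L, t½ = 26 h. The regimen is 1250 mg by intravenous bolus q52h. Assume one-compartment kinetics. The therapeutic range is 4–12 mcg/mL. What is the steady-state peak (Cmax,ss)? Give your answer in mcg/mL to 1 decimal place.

τ = 52 h = 2 half-lives, so f = (1/2)^2 = 0.25.
At steady state, R = 1/(1 − 0.25) = 4/3.
Single-dose peak C₀ = D/Vd = 1250/250 = 5 mcg/mL.
Steady-state peak Cmax,ss = C₀·R = 5 × 4/3 ≈ 6.667 mcg/mL.
Peak 6.7 mcg/mL vs MTC 12 mcg/mL: below toxic threshold.

6.7 mcg/mL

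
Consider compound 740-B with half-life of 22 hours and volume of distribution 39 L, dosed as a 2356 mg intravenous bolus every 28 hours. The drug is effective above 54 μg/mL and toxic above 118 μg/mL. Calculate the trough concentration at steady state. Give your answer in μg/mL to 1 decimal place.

42.7 μg/mL

τ/t½ = 28/22 ≈ 1.2727, so fraction remaining f = (1/2)^(28/22) ≈ 0.4139.
Each bolus raises the concentration by D/Vd = 2356/39 ≈ 60.410 μg/mL.
Steady-state trough Cmin,ss = C₀·f/(1−f) ≈ 60.410 × 0.4139/0.5861 ≈ 42.661 μg/mL.
Trough 42.7 μg/mL vs MEC 54 μg/mL: subtherapeutic.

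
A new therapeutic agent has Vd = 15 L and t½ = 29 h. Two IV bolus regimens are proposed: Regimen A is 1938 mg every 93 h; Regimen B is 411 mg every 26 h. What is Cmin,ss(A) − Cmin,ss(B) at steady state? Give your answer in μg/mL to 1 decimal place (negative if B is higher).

-16.1 μg/mL

Regimen A: f = (1/2)^(93/29) ≈ 0.1083; Cmin,ss = (1938/15)·f/(1−f) ≈ 15.692 μg/mL.
Regimen B: f = (1/2)^(26/29) ≈ 0.5372; Cmin,ss = (411/15)·f/(1−f) ≈ 31.805 μg/mL.
Difference ≈ 15.692 − 31.805 ≈ -16.113 μg/mL.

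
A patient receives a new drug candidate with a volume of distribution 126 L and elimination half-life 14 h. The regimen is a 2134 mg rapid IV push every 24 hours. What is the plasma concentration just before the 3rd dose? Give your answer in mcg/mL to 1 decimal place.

6.7 mcg/mL

f = (1/2)^(τ/t½) = (1/2)^(24/14) ≈ 0.3048.
C₀ = D/Vd = 2134/126 ≈ 16.937 mcg/mL.
Before the 3rd dose, 2 doses have been given. Superposition: Cmin = C₀·(f + f²).
≈ 16.937 × (0.3048 + 0.0929) ≈ 16.937 × 0.3977 ≈ 6.736 mcg/mL.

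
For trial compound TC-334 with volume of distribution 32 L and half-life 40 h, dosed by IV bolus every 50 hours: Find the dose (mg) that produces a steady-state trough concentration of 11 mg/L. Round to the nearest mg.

τ/t½ = 50/40 ≈ 1.25, so f = (1/2)^(50/40) ≈ 0.420448.
Cmin,ss = (D/Vd)·f/(1−f), so D = Cmin,ss·Vd·(1−f)/f.
D = 11 × 32 × (1−f)/f ≈ 11 × 32 × 1.37842 ≈ 485.20 mg.

485 mg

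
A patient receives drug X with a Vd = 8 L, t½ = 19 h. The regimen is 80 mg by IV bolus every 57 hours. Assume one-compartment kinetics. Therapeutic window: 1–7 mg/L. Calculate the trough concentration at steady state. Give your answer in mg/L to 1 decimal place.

1.4 mg/L

τ = 57 h = 3 half-lives, so f = (1/2)^3 = 0.125.
Accumulation ratio R = 1/(1 − f) = 1/0.875 = 8/7.
Single-dose peak C₀ = D/Vd = 80/8 = 10 mg/L.
Steady-state peak Cmax,ss = C₀·R = 10 × 8/7 ≈ 11.429 mg/L.
Steady-state trough Cmin,ss = Cmax,ss·f ≈ 11.429 × 0.125 ≈ 1.429 mg/L.
Trough 1.4 mg/L vs MEC 1 mg/L: adequate.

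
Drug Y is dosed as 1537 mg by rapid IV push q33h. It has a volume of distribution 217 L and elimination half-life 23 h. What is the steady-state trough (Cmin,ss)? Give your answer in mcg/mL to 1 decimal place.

4.2 mcg/mL

k = ln2/t½ = ln2/23 ≈ 0.030137 h⁻¹; fraction remaining f = e^(−kτ) = e^(−0.030137×33) ≈ 0.3699.
Accumulation ratio R = 1/(1 − f) ≈ 1/0.6301 ≈ 1.5870.
Each bolus raises the concentration by D/Vd = 1537/217 ≈ 7.083 mcg/mL.
Steady-state peak Cmax,ss = C₀·R ≈ 7.083 × 1.5870 ≈ 11.241 mcg/mL.
Steady-state trough Cmin,ss = Cmax,ss·f ≈ 11.241 × 0.3699 ≈ 4.158 mcg/mL.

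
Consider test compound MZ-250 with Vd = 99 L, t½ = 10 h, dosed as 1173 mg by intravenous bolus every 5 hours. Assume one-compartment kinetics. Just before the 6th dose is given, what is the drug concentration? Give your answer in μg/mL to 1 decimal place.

f = (1/2)^(τ/t½) = (1/2)^(5/10) ≈ 0.7071.
C₀ = D/Vd = 1173/99 ≈ 11.848 μg/mL.
Before the 6th dose, 5 doses have been given. Superposition: Cmin = C₀·(f + f² + … + f^5).
≈ 11.848 × (0.7071 + 0.5000 + 0.3535 + 0.2500 + 0.1768) ≈ 11.848 × 1.9874 ≈ 23.547 μg/mL.

23.5 μg/mL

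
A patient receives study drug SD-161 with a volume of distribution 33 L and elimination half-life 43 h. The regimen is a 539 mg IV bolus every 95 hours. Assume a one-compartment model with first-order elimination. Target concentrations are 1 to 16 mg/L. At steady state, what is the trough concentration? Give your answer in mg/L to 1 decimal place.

4.5 mg/L

τ/t½ = 95/43 ≈ 2.2093, so fraction remaining f = (1/2)^(95/43) ≈ 0.2162.
Each bolus raises the concentration by D/Vd = 539/33 ≈ 16.333 mg/L.
Steady-state trough Cmin,ss = C₀·f/(1−f) ≈ 16.333 × 0.2162/0.7838 ≈ 4.505 mg/L.
Trough 4.5 mg/L vs MEC 1 mg/L: adequate.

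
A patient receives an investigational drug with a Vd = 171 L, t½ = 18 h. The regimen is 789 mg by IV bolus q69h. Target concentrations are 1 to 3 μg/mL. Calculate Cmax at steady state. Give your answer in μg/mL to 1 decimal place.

k = ln2/t½ = ln2/18 ≈ 0.038508 h⁻¹; fraction remaining f = e^(−kτ) = e^(−0.038508×69) ≈ 0.0702.
Accumulation ratio R = 1/(1 − f) ≈ 1/0.9298 ≈ 1.0755.
Each bolus raises the concentration by D/Vd = 789/171 ≈ 4.614 μg/mL.
Steady-state peak Cmax,ss = C₀·R ≈ 4.614 × 1.0755 ≈ 4.962 μg/mL.
Peak 5.0 μg/mL vs MTC 3 μg/mL: exceeds toxic threshold.

5.0 μg/mL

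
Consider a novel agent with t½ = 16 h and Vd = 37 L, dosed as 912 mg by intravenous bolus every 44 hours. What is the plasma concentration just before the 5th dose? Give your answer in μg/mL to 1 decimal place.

f = (1/2)^(τ/t½) = (1/2)^(44/16) ≈ 0.1487.
C₀ = D/Vd = 912/37 ≈ 24.649 μg/mL.
Before the 5th dose, 4 doses have been given. Superposition: Cmin = C₀·(f + f² + … + f^4).
≈ 24.649 × (0.1487 + 0.0221 + 0.0033 + 0.0005) ≈ 24.649 × 0.1746 ≈ 4.304 μg/mL.

4.3 μg/mL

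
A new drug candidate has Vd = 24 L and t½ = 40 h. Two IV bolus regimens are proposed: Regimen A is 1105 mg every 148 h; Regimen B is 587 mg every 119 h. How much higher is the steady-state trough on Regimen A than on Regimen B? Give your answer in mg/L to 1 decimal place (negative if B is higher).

Regimen A: f = (1/2)^(148/40) ≈ 0.0769; Cmin,ss = (1105/24)·f/(1−f) ≈ 3.836 mg/L.
Regimen B: f = (1/2)^(119/40) ≈ 0.1272; Cmin,ss = (587/24)·f/(1−f) ≈ 3.565 mg/L.
Difference ≈ 3.836 − 3.565 ≈ 0.271 mg/L.

0.3 mg/L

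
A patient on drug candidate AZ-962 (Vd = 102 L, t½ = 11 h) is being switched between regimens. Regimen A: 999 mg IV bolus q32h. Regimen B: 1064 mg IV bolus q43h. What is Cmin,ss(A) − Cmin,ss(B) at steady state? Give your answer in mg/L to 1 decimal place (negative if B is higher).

Regimen A: f = (1/2)^(32/11) ≈ 0.1331; Cmin,ss = (999/102)·f/(1−f) ≈ 1.504 mg/L.
Regimen B: f = (1/2)^(43/11) ≈ 0.0666; Cmin,ss = (1064/102)·f/(1−f) ≈ 0.744 mg/L.
Difference ≈ 1.504 − 0.744 ≈ 0.760 mg/L.

0.8 mg/L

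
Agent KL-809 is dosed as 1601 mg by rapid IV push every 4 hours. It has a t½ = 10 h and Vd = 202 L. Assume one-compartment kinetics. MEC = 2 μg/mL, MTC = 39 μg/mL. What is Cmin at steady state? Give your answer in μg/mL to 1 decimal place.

24.8 μg/mL

Over one 4-h interval, 4/10 ≈ 0.4 half-lives elapse, leaving f ≈ 0.7579 of each dose.
At steady state, accumulation factor R = 1/(1 − e^(−kτ)) ≈ 4.1305.
Each bolus raises the concentration by D/Vd = 1601/202 ≈ 7.926 μg/mL.
Steady-state peak Cmax,ss = C₀·R ≈ 7.926 × 4.1305 ≈ 32.738 μg/mL.
Steady-state trough Cmin,ss = Cmax,ss·f ≈ 32.738 × 0.7579 ≈ 24.812 μg/mL.
Trough 24.8 μg/mL vs MEC 2 μg/mL: adequate.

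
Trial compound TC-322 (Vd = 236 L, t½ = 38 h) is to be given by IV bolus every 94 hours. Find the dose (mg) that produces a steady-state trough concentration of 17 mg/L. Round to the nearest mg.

τ/t½ = 94/38 ≈ 2.4737, so f = (1/2)^(94/38) ≈ 0.180031.
Cmin,ss = (D/Vd)·f/(1−f), so D = Cmin,ss·Vd·(1−f)/f.
D = 17 × 236 × (1−f)/f ≈ 17 × 236 × 4.55460 ≈ 18273.06 mg.

18273 mg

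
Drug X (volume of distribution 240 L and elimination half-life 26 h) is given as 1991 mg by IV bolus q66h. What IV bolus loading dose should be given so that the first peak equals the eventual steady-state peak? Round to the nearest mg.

f = (1/2)^(66/26) ≈ 0.172126; accumulation ratio R = 1/(1−f) ≈ 1.20791.
Loading dose to hit Cmax,ss on first dose: D_load = D_maint·R ≈ 1991 × 1.20791 ≈ 2404.95 mg.

2405 mg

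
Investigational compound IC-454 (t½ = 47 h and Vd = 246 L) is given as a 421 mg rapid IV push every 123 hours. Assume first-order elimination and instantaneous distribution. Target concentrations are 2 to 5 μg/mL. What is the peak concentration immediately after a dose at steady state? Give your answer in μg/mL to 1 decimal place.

2.0 μg/mL

Over one 123-h interval, 123/47 ≈ 2.617 half-lives elapse, leaving f ≈ 0.1630 of each dose.
Accumulation ratio R = 1/(1 − f) ≈ 1/0.8370 ≈ 1.1947.
Single-dose peak C₀ = D/Vd = 421/246 ≈ 1.711 μg/mL.
Cmax,ss = C₀/(1 − f) ≈ 1.711/0.8370 ≈ 2.044 μg/mL.
Peak 2.0 μg/mL vs MTC 5 μg/mL: below toxic threshold.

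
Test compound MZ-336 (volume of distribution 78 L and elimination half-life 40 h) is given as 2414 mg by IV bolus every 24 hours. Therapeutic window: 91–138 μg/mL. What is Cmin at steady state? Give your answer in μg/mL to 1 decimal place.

Over one 24-h interval, 24/40 ≈ 0.6 half-lives elapse, leaving f ≈ 0.6598 of each dose.
Single-dose peak C₀ = D/Vd = 2414/78 ≈ 30.949 μg/mL.
Steady-state trough Cmin,ss = C₀·f/(1−f) ≈ 30.949 × 0.6598/0.3402 ≈ 60.024 μg/mL.
Trough 60.0 μg/mL vs MEC 91 μg/mL: subtherapeutic.

60.0 μg/mL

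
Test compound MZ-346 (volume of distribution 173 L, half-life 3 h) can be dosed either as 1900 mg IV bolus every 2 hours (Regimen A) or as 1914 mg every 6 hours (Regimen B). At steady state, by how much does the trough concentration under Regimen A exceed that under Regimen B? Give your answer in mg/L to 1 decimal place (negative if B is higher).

Regimen A: f = (1/2)^(2/3) ≈ 0.6300; Cmin,ss = (1900/173)·f/(1−f) ≈ 18.700 mg/L.
Regimen B: f = (1/2)^(6/3) ≈ 0.2500; Cmin,ss = (1914/173)·f/(1−f) ≈ 3.688 mg/L.
Difference ≈ 18.700 − 3.688 ≈ 15.012 mg/L.

15.0 mg/L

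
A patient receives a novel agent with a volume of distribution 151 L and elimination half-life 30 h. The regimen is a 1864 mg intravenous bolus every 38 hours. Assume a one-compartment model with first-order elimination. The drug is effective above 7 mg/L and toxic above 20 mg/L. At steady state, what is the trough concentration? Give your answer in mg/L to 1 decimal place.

8.8 mg/L

τ/t½ = 38/30 ≈ 1.2667, so fraction remaining f = (1/2)^(38/30) ≈ 0.4156.
Accumulation ratio R = 1/(1 − f) ≈ 1/0.5844 ≈ 1.7112.
Each bolus raises the concentration by D/Vd = 1864/151 ≈ 12.344 mg/L.
Cmax,ss = C₀/(1 − f) ≈ 12.344/0.5844 ≈ 21.123 mg/L.
One interval later, Cmin,ss = Cmax,ss·e^(−kτ) ≈ 21.123 × 0.4156 ≈ 8.779 mg/L.
Trough 8.8 mg/L vs MEC 7 mg/L: adequate.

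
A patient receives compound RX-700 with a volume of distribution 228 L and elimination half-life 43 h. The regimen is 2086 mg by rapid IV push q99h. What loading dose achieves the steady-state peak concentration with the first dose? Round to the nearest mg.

f = (1/2)^(99/43) ≈ 0.202736; accumulation ratio R = 1/(1−f) ≈ 1.25429.
Loading dose to hit Cmax,ss on first dose: D_load = D_maint·R ≈ 2086 × 1.25429 ≈ 2616.45 mg.

2616 mg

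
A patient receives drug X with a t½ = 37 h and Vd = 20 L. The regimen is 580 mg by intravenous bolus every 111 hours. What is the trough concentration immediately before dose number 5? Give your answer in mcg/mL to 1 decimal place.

f = (1/2)^(τ/t½) = (1/2)^(111/37) ≈ 0.1250.
C₀ = D/Vd = 580/20 ≈ 29.000 mcg/mL.
Before the 5th dose, 4 doses have been given. Superposition: Cmin = C₀·(f + f² + … + f^4).
≈ 29.000 × (0.1250 + 0.0156 + 0.0020 + 0.0002) ≈ 29.000 × 0.1428 ≈ 4.141 mcg/mL.

4.1 mcg/mL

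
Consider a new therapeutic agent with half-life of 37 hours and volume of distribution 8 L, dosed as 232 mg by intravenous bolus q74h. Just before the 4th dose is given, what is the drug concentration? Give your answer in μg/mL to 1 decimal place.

f = (1/2)^(τ/t½) = (1/2)^(74/37) ≈ 0.2500.
C₀ = D/Vd = 232/8 ≈ 29.000 μg/mL.
Before the 4th dose, 3 doses have been given. Superposition: Cmin = C₀·(f + f² + … + f^3).
≈ 29.000 × (0.2500 + 0.0625 + 0.0156) ≈ 29.000 × 0.3281 ≈ 9.515 μg/mL.

9.5 μg/mL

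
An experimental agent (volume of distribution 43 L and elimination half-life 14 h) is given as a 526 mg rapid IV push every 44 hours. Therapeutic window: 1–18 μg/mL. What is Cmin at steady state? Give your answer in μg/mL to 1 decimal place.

Over one 44-h interval, 44/14 ≈ 3.1429 half-lives elapse, leaving f ≈ 0.1132 of each dose.
Accumulation ratio R = 1/(1 − f) ≈ 1/0.8868 ≈ 1.1276.
Each bolus raises the concentration by D/Vd = 526/43 ≈ 12.233 μg/mL.
Cmax,ss = C₀/(1 − f) ≈ 12.233/0.8868 ≈ 13.795 μg/mL.
Steady-state trough Cmin,ss = Cmax,ss·f ≈ 13.795 × 0.1132 ≈ 1.562 μg/mL.
Trough 1.6 μg/mL vs MEC 1 μg/mL: adequate.

1.6 μg/mL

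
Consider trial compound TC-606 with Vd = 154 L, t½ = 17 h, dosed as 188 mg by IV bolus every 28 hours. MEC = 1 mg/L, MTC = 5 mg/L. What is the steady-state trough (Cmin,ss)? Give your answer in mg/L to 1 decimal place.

0.6 mg/L

τ/t½ = 28/17 ≈ 1.6471, so fraction remaining f = (1/2)^(28/17) ≈ 0.3193.
Accumulation ratio R = 1/(1 − f) ≈ 1/0.6807 ≈ 1.4691.
Each bolus raises the concentration by D/Vd = 188/154 ≈ 1.221 mg/L.
Steady-state peak Cmax,ss = C₀·R ≈ 1.221 × 1.4691 ≈ 1.794 mg/L.
One interval later, Cmin,ss = Cmax,ss·e^(−kτ) ≈ 1.794 × 0.3193 ≈ 0.573 mg/L.
Trough 0.6 mg/L vs MEC 1 mg/L: subtherapeutic.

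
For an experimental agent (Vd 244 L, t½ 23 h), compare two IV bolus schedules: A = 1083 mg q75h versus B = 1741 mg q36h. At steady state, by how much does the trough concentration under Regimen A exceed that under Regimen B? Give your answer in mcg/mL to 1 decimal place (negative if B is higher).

Regimen A: f = (1/2)^(75/23) ≈ 0.1043; Cmin,ss = (1083/244)·f/(1−f) ≈ 0.517 mcg/mL.
Regimen B: f = (1/2)^(36/23) ≈ 0.3379; Cmin,ss = (1741/244)·f/(1−f) ≈ 3.641 mcg/mL.
Difference ≈ 0.517 − 3.641 ≈ -3.124 mcg/mL.

-3.1 mcg/mL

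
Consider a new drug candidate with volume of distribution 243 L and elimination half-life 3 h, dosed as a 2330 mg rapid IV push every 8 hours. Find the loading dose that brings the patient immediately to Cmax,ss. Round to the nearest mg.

f = (1/2)^(8/3) ≈ 0.157490; accumulation ratio R = 1/(1−f) ≈ 1.18693.
Loading dose to hit Cmax,ss on first dose: D_load = D_maint·R ≈ 2330 × 1.18693 ≈ 2765.55 mg.

2766 mg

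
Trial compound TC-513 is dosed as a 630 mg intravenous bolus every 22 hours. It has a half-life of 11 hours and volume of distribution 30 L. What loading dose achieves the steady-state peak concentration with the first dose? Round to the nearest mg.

f = (1/2)^(22/11) ≈ 0.250000; accumulation ratio R = 1/(1−f) ≈ 1.33333.
Loading dose to hit Cmax,ss on first dose: D_load = D_maint·R ≈ 630 × 1.33333 ≈ 840.00 mg.

840 mg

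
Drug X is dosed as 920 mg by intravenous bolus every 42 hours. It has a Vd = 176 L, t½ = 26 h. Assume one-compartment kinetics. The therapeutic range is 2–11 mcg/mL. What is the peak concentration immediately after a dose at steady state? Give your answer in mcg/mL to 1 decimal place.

7.8 mcg/mL

τ/t½ = 42/26 ≈ 1.6154, so fraction remaining f = (1/2)^(42/26) ≈ 0.3264.
At steady state, accumulation factor R = 1/(1 − e^(−kτ)) ≈ 1.4846.
Single-dose peak C₀ = D/Vd = 920/176 ≈ 5.227 mcg/mL.
Steady-state peak Cmax,ss = C₀·R ≈ 5.227 × 1.4846 ≈ 7.760 mcg/mL.
Peak 7.8 mcg/mL vs MTC 11 mcg/mL: below toxic threshold.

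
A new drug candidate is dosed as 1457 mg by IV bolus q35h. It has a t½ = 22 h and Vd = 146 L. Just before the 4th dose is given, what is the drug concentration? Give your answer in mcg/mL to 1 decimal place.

4.8 mcg/mL

f = (1/2)^(τ/t½) = (1/2)^(35/22) ≈ 0.3320.
C₀ = D/Vd = 1457/146 ≈ 9.979 mcg/mL.
Before the 4th dose, 3 doses have been given. Superposition: Cmin = C₀·(f + f² + … + f^3).
≈ 9.979 × (0.3320 + 0.1102 + 0.0366) ≈ 9.979 × 0.4788 ≈ 4.778 mcg/mL.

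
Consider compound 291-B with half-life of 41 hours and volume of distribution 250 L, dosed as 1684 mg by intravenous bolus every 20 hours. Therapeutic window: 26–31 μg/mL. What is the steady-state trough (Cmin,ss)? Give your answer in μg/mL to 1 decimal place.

τ/t½ = 20/41 ≈ 0.4878, so fraction remaining f = (1/2)^(20/41) ≈ 0.7131.
Accumulation ratio R = 1/(1 − f) ≈ 1/0.2869 ≈ 3.4855.
Each bolus raises the concentration by D/Vd = 1684/250 ≈ 6.736 μg/mL.
Cmax,ss = C₀/(1 − f) ≈ 6.736/0.2869 ≈ 23.479 μg/mL.
One interval later, Cmin,ss = Cmax,ss·e^(−kτ) ≈ 23.479 × 0.7131 ≈ 16.743 μg/mL.
Trough 16.7 μg/mL vs MEC 26 μg/mL: subtherapeutic.

16.7 μg/mL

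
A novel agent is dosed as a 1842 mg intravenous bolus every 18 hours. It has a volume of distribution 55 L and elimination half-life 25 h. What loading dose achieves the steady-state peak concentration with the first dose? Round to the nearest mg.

f = (1/2)^(18/25) ≈ 0.607097; accumulation ratio R = 1/(1−f) ≈ 2.54516.
Loading dose to hit Cmax,ss on first dose: D_load = D_maint·R ≈ 1842 × 2.54516 ≈ 4688.18 mg.

4688 mg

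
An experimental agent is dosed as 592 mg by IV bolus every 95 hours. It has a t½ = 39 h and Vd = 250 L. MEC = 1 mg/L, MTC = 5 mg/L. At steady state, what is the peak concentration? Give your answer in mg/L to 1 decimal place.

k = ln2/t½ = ln2/39 ≈ 0.017773 h⁻¹; fraction remaining f = e^(−kτ) = e^(−0.017773×95) ≈ 0.1848.
Accumulation ratio R = 1/(1 − f) ≈ 1/0.8152 ≈ 1.2267.
Each bolus raises the concentration by D/Vd = 592/250 ≈ 2.368 mg/L.
Steady-state peak Cmax,ss = C₀·R ≈ 2.368 × 1.2267 ≈ 2.905 mg/L.
Peak 2.9 mg/L vs MTC 5 mg/L: below toxic threshold.

2.9 mg/L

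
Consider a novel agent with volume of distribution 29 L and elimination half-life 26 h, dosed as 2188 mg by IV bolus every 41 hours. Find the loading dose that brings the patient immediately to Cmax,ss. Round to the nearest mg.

f = (1/2)^(41/26) ≈ 0.335196; accumulation ratio R = 1/(1−f) ≈ 1.50420.
Loading dose to hit Cmax,ss on first dose: D_load = D_maint·R ≈ 2188 × 1.50420 ≈ 3291.19 mg.

3291 mg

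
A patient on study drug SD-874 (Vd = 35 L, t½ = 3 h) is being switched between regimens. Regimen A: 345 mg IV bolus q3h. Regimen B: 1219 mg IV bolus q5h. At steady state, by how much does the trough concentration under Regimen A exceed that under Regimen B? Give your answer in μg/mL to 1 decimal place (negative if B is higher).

-6.2 μg/mL

Regimen A: f = (1/2)^(3/3) ≈ 0.5000; Cmin,ss = (345/35)·f/(1−f) ≈ 9.857 μg/mL.
Regimen B: f = (1/2)^(5/3) ≈ 0.3150; Cmin,ss = (1219/35)·f/(1−f) ≈ 16.016 μg/mL.
Difference ≈ 9.857 − 16.016 ≈ -6.159 μg/mL.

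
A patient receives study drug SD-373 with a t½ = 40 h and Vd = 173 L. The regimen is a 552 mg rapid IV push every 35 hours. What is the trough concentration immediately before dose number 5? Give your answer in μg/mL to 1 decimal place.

f = (1/2)^(τ/t½) = (1/2)^(35/40) ≈ 0.5453.
C₀ = D/Vd = 552/173 ≈ 3.191 μg/mL.
Before the 5th dose, 4 doses have been given. Superposition: Cmin = C₀·(f + f² + … + f^4).
≈ 3.191 × (0.5453 + 0.2974 + 0.1621 + 0.0884) ≈ 3.191 × 1.0932 ≈ 3.488 μg/mL.

3.5 μg/mL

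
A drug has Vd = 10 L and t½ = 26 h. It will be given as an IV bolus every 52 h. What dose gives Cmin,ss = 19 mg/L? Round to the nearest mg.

570 mg

τ/t½ = 52/26 ≈ 2, so f = (1/2)^(52/26) ≈ 0.250000.
Cmin,ss = (D/Vd)·f/(1−f), so D = Cmin,ss·Vd·(1−f)/f.
D = 19 × 10 × (1−f)/f ≈ 19 × 10 × 3.00000 ≈ 570.00 mg.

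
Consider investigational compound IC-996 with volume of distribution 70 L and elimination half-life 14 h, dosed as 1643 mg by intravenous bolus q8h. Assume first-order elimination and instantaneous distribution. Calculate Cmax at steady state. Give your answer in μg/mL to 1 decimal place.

71.8 μg/mL

τ/t½ = 8/14 ≈ 0.57143, so fraction remaining f = (1/2)^(8/14) ≈ 0.6730.
Accumulation ratio R = 1/(1 − f) ≈ 1/0.3270 ≈ 3.0581.
Single-dose peak C₀ = D/Vd = 1643/70 ≈ 23.471 μg/mL.
Steady-state peak Cmax,ss = C₀·R ≈ 23.471 × 3.0581 ≈ 71.777 μg/mL.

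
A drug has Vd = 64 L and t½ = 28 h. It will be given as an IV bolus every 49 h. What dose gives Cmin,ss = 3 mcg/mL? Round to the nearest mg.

454 mg

τ/t½ = 49/28 ≈ 1.75, so f = (1/2)^(49/28) ≈ 0.297302.
Cmin,ss = (D/Vd)·f/(1−f), so D = Cmin,ss·Vd·(1−f)/f.
D = 3 × 64 × (1−f)/f ≈ 3 × 64 × 2.36358 ≈ 453.81 mg.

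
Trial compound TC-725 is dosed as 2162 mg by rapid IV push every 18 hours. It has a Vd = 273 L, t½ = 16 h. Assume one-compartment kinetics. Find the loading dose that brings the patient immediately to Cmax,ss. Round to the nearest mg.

3993 mg

f = (1/2)^(18/16) ≈ 0.458502; accumulation ratio R = 1/(1−f) ≈ 1.84673.
Loading dose to hit Cmax,ss on first dose: D_load = D_maint·R ≈ 2162 × 1.84673 ≈ 3992.63 mg.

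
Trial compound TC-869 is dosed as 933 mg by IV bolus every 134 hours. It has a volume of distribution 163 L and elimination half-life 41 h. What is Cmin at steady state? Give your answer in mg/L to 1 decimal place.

k = ln2/t½ = ln2/41 ≈ 0.016906 h⁻¹; fraction remaining f = e^(−kτ) = e^(−0.016906×134) ≈ 0.1038.
Each bolus raises the concentration by D/Vd = 933/163 ≈ 5.724 mg/L.
Steady-state trough Cmin,ss = C₀·f/(1−f) ≈ 5.724 × 0.1038/0.8962 ≈ 0.663 mg/L.

0.7 mg/L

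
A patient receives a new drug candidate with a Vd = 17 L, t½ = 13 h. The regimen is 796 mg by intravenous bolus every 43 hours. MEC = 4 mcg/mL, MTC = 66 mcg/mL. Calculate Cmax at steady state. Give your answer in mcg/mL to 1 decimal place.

52.1 mcg/mL

τ/t½ = 43/13 ≈ 3.3077, so fraction remaining f = (1/2)^(43/13) ≈ 0.1010.
At steady state, accumulation factor R = 1/(1 − e^(−kτ)) ≈ 1.1123.
Single-dose peak C₀ = D/Vd = 796/17 ≈ 46.824 mcg/mL.
Steady-state peak Cmax,ss = C₀·R ≈ 46.824 × 1.1123 ≈ 52.082 mcg/mL.
Peak 52.1 mcg/mL vs MTC 66 mcg/mL: below toxic threshold.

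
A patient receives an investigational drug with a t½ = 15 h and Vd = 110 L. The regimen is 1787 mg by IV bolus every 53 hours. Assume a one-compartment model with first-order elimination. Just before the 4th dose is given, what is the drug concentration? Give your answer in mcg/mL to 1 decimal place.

1.5 mcg/mL

f = (1/2)^(τ/t½) = (1/2)^(53/15) ≈ 0.0864.
C₀ = D/Vd = 1787/110 ≈ 16.245 mcg/mL.
Before the 4th dose, 3 doses have been given. Superposition: Cmin = C₀·(f + f² + … + f^3).
≈ 16.245 × (0.0864 + 0.0075 + 0.0006) ≈ 16.245 × 0.0945 ≈ 1.535 mcg/mL.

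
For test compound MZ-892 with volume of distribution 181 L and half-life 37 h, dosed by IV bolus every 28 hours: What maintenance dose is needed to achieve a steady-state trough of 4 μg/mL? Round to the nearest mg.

499 mg

τ/t½ = 28/37 ≈ 0.75676, so f = (1/2)^(28/37) ≈ 0.591825.
Cmin,ss = (D/Vd)·f/(1−f), so D = Cmin,ss·Vd·(1−f)/f.
D = 4 × 181 × (1−f)/f ≈ 4 × 181 × 0.68969 ≈ 499.34 mg.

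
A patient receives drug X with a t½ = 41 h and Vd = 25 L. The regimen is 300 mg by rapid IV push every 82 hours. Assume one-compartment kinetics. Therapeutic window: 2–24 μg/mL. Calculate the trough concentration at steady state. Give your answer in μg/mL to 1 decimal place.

τ = 82 h = 2 half-lives, so f = (1/2)^2 = 0.25.
At steady state, R = 1/(1 − 0.25) = 4/3.
Single-dose peak C₀ = D/Vd = 300/25 = 12 μg/mL.
Steady-state peak Cmax,ss = C₀·R = 12 × 4/3 ≈ 16.000 μg/mL.
Steady-state trough Cmin,ss = Cmax,ss·f ≈ 16.000 × 0.25 ≈ 4.000 μg/mL.
Trough 4.0 μg/mL vs MEC 2 μg/mL: adequate.

4.0 μg/mL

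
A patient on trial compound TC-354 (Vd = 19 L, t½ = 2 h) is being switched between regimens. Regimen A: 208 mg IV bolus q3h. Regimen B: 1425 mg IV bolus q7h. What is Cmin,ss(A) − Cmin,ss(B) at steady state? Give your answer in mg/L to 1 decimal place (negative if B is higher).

-1.3 mg/L

Regimen A: f = (1/2)^(3/2) ≈ 0.3536; Cmin,ss = (208/19)·f/(1−f) ≈ 5.989 mg/L.
Regimen B: f = (1/2)^(7/2) ≈ 0.0884; Cmin,ss = (1425/19)·f/(1−f) ≈ 7.273 mg/L.
Difference ≈ 5.989 − 7.273 ≈ -1.284 mg/L.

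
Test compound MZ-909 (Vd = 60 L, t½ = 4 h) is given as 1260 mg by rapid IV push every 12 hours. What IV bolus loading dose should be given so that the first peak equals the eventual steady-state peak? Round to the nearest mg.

1440 mg

f = (1/2)^(12/4) ≈ 0.125000; accumulation ratio R = 1/(1−f) ≈ 1.14286.
Loading dose to hit Cmax,ss on first dose: D_load = D_maint·R ≈ 1260 × 1.14286 ≈ 1440.00 mg.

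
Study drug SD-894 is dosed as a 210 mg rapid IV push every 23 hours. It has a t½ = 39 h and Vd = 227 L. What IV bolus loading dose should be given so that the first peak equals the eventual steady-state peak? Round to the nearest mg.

f = (1/2)^(23/39) ≈ 0.664461; accumulation ratio R = 1/(1−f) ≈ 2.98028.
Loading dose to hit Cmax,ss on first dose: D_load = D_maint·R ≈ 210 × 2.98028 ≈ 625.86 mg.

626 mg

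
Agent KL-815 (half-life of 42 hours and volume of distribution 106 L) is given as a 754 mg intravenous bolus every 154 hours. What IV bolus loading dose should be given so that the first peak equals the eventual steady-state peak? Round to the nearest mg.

f = (1/2)^(154/42) ≈ 0.078745; accumulation ratio R = 1/(1−f) ≈ 1.08548.
Loading dose to hit Cmax,ss on first dose: D_load = D_maint·R ≈ 754 × 1.08548 ≈ 818.45 mg.

818 mg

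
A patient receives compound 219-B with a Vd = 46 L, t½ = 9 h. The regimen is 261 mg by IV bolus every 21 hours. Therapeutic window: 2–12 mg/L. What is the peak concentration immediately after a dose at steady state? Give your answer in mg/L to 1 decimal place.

7.1 mg/L

k = ln2/t½ = ln2/9 ≈ 0.077016 h⁻¹; fraction remaining f = e^(−kτ) = e^(−0.077016×21) ≈ 0.1984.
At steady state, accumulation factor R = 1/(1 − e^(−kτ)) ≈ 1.2475.
Each bolus raises the concentration by D/Vd = 261/46 ≈ 5.674 mg/L.
Cmax,ss = C₀/(1 − f) ≈ 5.674/0.8016 ≈ 7.078 mg/L.
Peak 7.1 mg/L vs MTC 12 mg/L: below toxic threshold.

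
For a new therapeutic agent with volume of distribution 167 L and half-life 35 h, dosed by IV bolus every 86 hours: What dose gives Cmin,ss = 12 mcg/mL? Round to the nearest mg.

τ/t½ = 86/35 ≈ 2.4571, so f = (1/2)^(86/35) ≈ 0.182107.
Cmin,ss = (D/Vd)·f/(1−f), so D = Cmin,ss·Vd·(1−f)/f.
D = 12 × 167 × (1−f)/f ≈ 12 × 167 × 4.49128 ≈ 9000.53 mg.

9001 mg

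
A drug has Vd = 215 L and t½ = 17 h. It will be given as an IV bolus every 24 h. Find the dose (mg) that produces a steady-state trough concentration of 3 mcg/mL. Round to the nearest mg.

1071 mg

τ/t½ = 24/17 ≈ 1.4118, so f = (1/2)^(24/17) ≈ 0.375852.
Cmin,ss = (D/Vd)·f/(1−f), so D = Cmin,ss·Vd·(1−f)/f.
D = 3 × 215 × (1−f)/f ≈ 3 × 215 × 1.66062 ≈ 1071.10 mg.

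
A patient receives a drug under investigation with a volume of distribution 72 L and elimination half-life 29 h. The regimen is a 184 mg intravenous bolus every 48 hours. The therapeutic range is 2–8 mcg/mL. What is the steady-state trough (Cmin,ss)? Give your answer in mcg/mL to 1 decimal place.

1.2 mcg/mL

τ/t½ = 48/29 ≈ 1.6552, so fraction remaining f = (1/2)^(48/29) ≈ 0.3175.
At steady state, accumulation factor R = 1/(1 − e^(−kτ)) ≈ 1.4652.
Single-dose peak C₀ = D/Vd = 184/72 ≈ 2.556 mcg/mL.
Steady-state peak Cmax,ss = C₀·R ≈ 2.556 × 1.4652 ≈ 3.745 mcg/mL.
Steady-state trough Cmin,ss = Cmax,ss·f ≈ 3.745 × 0.3175 ≈ 1.189 mcg/mL.
Trough 1.2 mcg/mL vs MEC 2 mcg/mL: subtherapeutic.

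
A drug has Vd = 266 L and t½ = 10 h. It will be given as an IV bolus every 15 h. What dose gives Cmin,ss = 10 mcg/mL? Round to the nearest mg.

τ/t½ = 15/10 ≈ 1.5, so f = (1/2)^(15/10) ≈ 0.353553.
Cmin,ss = (D/Vd)·f/(1−f), so D = Cmin,ss·Vd·(1−f)/f.
D = 10 × 266 × (1−f)/f ≈ 10 × 266 × 1.82843 ≈ 4863.62 mg.

4864 mg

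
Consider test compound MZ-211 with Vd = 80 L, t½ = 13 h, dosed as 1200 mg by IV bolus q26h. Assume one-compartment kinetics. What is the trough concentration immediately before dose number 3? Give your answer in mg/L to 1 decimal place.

4.7 mg/L

f = (1/2)^(τ/t½) = (1/2)^(26/13) ≈ 0.2500.
C₀ = D/Vd = 1200/80 ≈ 15.000 mg/L.
Before the 3rd dose, 2 doses have been given. Superposition: Cmin = C₀·(f + f²).
≈ 15.000 × (0.2500 + 0.0625) ≈ 15.000 × 0.3125 ≈ 4.688 mg/L.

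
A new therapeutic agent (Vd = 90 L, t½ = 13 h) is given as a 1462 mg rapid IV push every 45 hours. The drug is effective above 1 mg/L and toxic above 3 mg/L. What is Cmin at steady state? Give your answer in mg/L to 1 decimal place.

τ/t½ = 45/13 ≈ 3.4615, so fraction remaining f = (1/2)^(45/13) ≈ 0.0908.
Accumulation ratio R = 1/(1 − f) ≈ 1/0.9092 ≈ 1.0999.
Each bolus raises the concentration by D/Vd = 1462/90 ≈ 16.244 mg/L.
Steady-state peak Cmax,ss = C₀·R ≈ 16.244 × 1.0999 ≈ 17.867 mg/L.
One interval later, Cmin,ss = Cmax,ss·e^(−kτ) ≈ 17.867 × 0.0908 ≈ 1.622 mg/L.
Trough 1.6 mg/L vs MEC 1 mg/L: adequate.

1.6 mg/L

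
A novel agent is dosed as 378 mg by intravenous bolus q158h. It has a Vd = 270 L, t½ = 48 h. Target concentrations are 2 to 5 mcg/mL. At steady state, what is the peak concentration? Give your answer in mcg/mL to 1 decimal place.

1.6 mcg/mL

τ/t½ = 158/48 ≈ 3.2917, so fraction remaining f = (1/2)^(158/48) ≈ 0.1021.
At steady state, accumulation factor R = 1/(1 − e^(−kτ)) ≈ 1.1137.
Each bolus raises the concentration by D/Vd = 378/270 ≈ 1.400 mcg/mL.
Steady-state peak Cmax,ss = C₀·R ≈ 1.400 × 1.1137 ≈ 1.559 mcg/mL.
Peak 1.6 mcg/mL vs MTC 5 mcg/mL: below toxic threshold.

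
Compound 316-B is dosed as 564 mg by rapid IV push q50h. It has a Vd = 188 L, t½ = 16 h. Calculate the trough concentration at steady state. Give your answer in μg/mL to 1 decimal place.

τ/t½ = 50/16 ≈ 3.125, so fraction remaining f = (1/2)^(50/16) ≈ 0.1146.
Single-dose peak C₀ = D/Vd = 564/188 ≈ 3.000 μg/mL.
Steady-state trough Cmin,ss = C₀·f/(1−f) ≈ 3.000 × 0.1146/0.8854 ≈ 0.388 μg/mL.

0.4 μg/mL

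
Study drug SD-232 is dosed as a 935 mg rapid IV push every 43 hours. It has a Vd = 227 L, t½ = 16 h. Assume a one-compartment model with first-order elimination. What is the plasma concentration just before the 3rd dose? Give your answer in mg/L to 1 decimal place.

0.7 mg/L

f = (1/2)^(τ/t½) = (1/2)^(43/16) ≈ 0.1552.
C₀ = D/Vd = 935/227 ≈ 4.119 mg/L.
Before the 3rd dose, 2 doses have been given. Superposition: Cmin = C₀·(f + f²).
≈ 4.119 × (0.1552 + 0.0241) ≈ 4.119 × 0.1793 ≈ 0.739 mg/L.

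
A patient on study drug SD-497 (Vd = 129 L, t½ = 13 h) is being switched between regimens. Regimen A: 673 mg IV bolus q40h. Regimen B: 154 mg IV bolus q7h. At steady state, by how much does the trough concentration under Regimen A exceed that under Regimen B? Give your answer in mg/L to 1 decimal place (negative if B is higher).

Regimen A: f = (1/2)^(40/13) ≈ 0.1185; Cmin,ss = (673/129)·f/(1−f) ≈ 0.701 mg/L.
Regimen B: f = (1/2)^(7/13) ≈ 0.6885; Cmin,ss = (154/129)·f/(1−f) ≈ 2.639 mg/L.
Difference ≈ 0.701 − 2.639 ≈ -1.938 mg/L.

-1.9 mg/L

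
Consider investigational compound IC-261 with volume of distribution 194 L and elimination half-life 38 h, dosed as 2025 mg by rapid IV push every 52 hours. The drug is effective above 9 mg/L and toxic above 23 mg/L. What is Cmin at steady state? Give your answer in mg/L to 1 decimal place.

6.6 mg/L

k = ln2/t½ = ln2/38 ≈ 0.018241 h⁻¹; fraction remaining f = e^(−kτ) = e^(−0.018241×52) ≈ 0.3873.
At steady state, accumulation factor R = 1/(1 − e^(−kτ)) ≈ 1.6321.
Each bolus raises the concentration by D/Vd = 2025/194 ≈ 10.438 mg/L.
Cmax,ss = C₀/(1 − f) ≈ 10.438/0.6127 ≈ 17.036 mg/L.
Steady-state trough Cmin,ss = Cmax,ss·f ≈ 17.036 × 0.3873 ≈ 6.598 mg/L.
Trough 6.6 mg/L vs MEC 9 mg/L: subtherapeutic.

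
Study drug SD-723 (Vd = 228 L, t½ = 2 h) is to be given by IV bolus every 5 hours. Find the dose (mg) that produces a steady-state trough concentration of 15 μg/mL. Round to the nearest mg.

τ/t½ = 5/2 ≈ 2.5, so f = (1/2)^(5/2) ≈ 0.176777.
Cmin,ss = (D/Vd)·f/(1−f), so D = Cmin,ss·Vd·(1−f)/f.
D = 15 × 228 × (1−f)/f ≈ 15 × 228 × 4.65684 ≈ 15926.39 mg.

15926 mg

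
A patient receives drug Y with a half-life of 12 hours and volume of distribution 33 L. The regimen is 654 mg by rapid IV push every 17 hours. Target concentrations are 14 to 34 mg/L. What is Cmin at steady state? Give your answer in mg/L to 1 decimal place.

11.9 mg/L

k = ln2/t½ = ln2/12 ≈ 0.057762 h⁻¹; fraction remaining f = e^(−kτ) = e^(−0.057762×17) ≈ 0.3746.
Accumulation ratio R = 1/(1 − f) ≈ 1/0.6254 ≈ 1.5990.
Single-dose peak C₀ = D/Vd = 654/33 ≈ 19.818 mg/L.
Cmax,ss = C₀/(1 − f) ≈ 19.818/0.6254 ≈ 31.689 mg/L.
One interval later, Cmin,ss = Cmax,ss·e^(−kτ) ≈ 31.689 × 0.3746 ≈ 11.871 mg/L.
Trough 11.9 mg/L vs MEC 14 mg/L: subtherapeutic.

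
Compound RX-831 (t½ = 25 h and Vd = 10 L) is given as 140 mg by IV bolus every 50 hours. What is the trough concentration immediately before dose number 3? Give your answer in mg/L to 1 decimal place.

4.4 mg/L

f = (1/2)^(τ/t½) = (1/2)^(50/25) ≈ 0.2500.
C₀ = D/Vd = 140/10 ≈ 14.000 mg/L.
Before the 3rd dose, 2 doses have been given. Superposition: Cmin = C₀·(f + f²).
≈ 14.000 × (0.2500 + 0.0625) ≈ 14.000 × 0.3125 ≈ 4.375 mg/L.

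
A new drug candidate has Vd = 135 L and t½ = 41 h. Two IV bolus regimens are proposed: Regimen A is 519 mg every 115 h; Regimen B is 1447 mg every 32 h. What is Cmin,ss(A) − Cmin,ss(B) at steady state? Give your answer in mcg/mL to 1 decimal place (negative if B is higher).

Regimen A: f = (1/2)^(115/41) ≈ 0.1431; Cmin,ss = (519/135)·f/(1−f) ≈ 0.642 mcg/mL.
Regimen B: f = (1/2)^(32/41) ≈ 0.5822; Cmin,ss = (1447/135)·f/(1−f) ≈ 14.936 mcg/mL.
Difference ≈ 0.642 − 14.936 ≈ -14.294 mcg/mL.

-14.3 mcg/mL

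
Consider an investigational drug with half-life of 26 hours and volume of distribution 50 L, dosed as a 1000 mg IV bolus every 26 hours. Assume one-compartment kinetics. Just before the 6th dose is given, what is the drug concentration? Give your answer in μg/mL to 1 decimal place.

19.4 μg/mL

f = (1/2)^(τ/t½) = (1/2)^(26/26) ≈ 0.5000.
C₀ = D/Vd = 1000/50 ≈ 20.000 μg/mL.
Before the 6th dose, 5 doses have been given. Superposition: Cmin = C₀·(f + f² + … + f^5).
≈ 20.000 × (0.5000 + 0.2500 + 0.1250 + 0.0625 + 0.0313) ≈ 20.000 × 0.9688 ≈ 19.376 μg/mL.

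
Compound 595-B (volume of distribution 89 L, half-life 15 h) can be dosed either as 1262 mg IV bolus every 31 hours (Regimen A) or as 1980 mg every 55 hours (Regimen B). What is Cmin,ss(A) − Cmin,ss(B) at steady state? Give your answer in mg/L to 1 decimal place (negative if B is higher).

2.5 mg/L

Regimen A: f = (1/2)^(31/15) ≈ 0.2387; Cmin,ss = (1262/89)·f/(1−f) ≈ 4.446 mg/L.
Regimen B: f = (1/2)^(55/15) ≈ 0.0787; Cmin,ss = (1980/89)·f/(1−f) ≈ 1.900 mg/L.
Difference ≈ 4.446 − 1.900 ≈ 2.546 mg/L.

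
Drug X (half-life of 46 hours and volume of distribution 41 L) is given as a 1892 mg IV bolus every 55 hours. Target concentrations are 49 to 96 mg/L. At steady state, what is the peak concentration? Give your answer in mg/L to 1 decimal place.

81.9 mg/L

τ/t½ = 55/46 ≈ 1.1957, so fraction remaining f = (1/2)^(55/46) ≈ 0.4366.
At steady state, accumulation factor R = 1/(1 − e^(−kτ)) ≈ 1.7749.
Single-dose peak C₀ = D/Vd = 1892/41 ≈ 46.146 mg/L.
Cmax,ss = C₀/(1 − f) ≈ 46.146/0.5634 ≈ 81.906 mg/L.
Peak 81.9 mg/L vs MTC 96 mg/L: below toxic threshold.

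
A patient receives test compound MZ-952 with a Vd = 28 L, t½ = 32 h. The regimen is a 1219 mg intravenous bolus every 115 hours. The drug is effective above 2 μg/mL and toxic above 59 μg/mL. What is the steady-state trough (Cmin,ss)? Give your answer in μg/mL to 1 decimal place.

k = ln2/t½ = ln2/32 ≈ 0.021661 h⁻¹; fraction remaining f = e^(−kτ) = e^(−0.021661×115) ≈ 0.0828.
Each bolus raises the concentration by D/Vd = 1219/28 ≈ 43.536 μg/mL.
Steady-state trough Cmin,ss = C₀·f/(1−f) ≈ 43.536 × 0.0828/0.9172 ≈ 3.930 μg/mL.
Trough 3.9 μg/mL vs MEC 2 μg/mL: adequate.

3.9 μg/mL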